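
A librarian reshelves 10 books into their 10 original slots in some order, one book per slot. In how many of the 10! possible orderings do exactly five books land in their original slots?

11088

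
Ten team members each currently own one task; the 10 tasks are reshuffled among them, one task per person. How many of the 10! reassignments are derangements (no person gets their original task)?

1334961

Recurrence: !10 = 10·!9 + (-1)^10.
!10 = 10·133496 + 1 = 1334961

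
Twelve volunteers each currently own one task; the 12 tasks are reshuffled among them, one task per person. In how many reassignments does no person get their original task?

176214841

By inclusion-exclusion, !12 = Σ (-1)^k · 12!/k! for k=0..12
= 12! - 12!/1! + 12!/2! - 12!/3! + 12!/4! - 12!/5! + 12!/6! - 12!/7! + 12!/8! - 12!/9! + 12!/10! - 12!/11! + 12!/12!
= 479001600 - 479001600 + 239500800 - 79833600 + 19958400 - 3991680 + 665280 - 95040 + 11880 - 1320 + 132 - 12 + 1
= 176214841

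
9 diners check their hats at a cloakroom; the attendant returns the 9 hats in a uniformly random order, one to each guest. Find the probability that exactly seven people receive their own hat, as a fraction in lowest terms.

1/10080

Favorable outcomes: C(9,7)·!2 = 36·1 = 36.
Total outcomes: 9! = 362880.
Probability = 36/362880 = 1/10080.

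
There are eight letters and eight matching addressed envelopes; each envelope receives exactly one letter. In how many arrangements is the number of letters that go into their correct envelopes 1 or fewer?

29665

# with exactly i fixed is C(8,i)·!(8-i); sum over i=0..1:
  i=0: C(8,0)·!8 = 1·14833 = 14833
  i=1: C(8,1)·!7 = 8·1854 = 14832
Total = 29665.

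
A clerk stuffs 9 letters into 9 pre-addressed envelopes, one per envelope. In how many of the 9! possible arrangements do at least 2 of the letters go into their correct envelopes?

95887

Sum C(9,i)·!(9-i) for i = 2..9:
  i=2: C(9,2)·!7 = 36·1854 = 66744
  i=3: C(9,3)·!6 = 84·265 = 22260
  i=4: C(9,4)·!5 = 126·44 = 5544
  i=5: C(9,5)·!4 = 126·9 = 1134
  i=6: C(9,6)·!3 = 84·2 = 168
  i=7: C(9,7)·!2 = 36·1 = 36
  i=8: C(9,8)·!1 = 9·0 = 0
  i=9: C(9,9)·!0 = 1·1 = 1
Total = 95887.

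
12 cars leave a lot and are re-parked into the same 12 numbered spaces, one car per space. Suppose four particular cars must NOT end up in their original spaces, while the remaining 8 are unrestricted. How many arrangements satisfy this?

Let A_j be the event that the j-th constrained one is fixed. By inclusion-exclusion over the 4 events:
Σ_{j=0}^{4} (-1)^j C(4,j)(12-j)!
= C(4,0)·12! - C(4,1)·11! + C(4,2)·10! - C(4,3)·9! + C(4,4)·8!
= 479001600 - 159667200 + 21772800 - 1451520 + 40320
= 339696000

339696000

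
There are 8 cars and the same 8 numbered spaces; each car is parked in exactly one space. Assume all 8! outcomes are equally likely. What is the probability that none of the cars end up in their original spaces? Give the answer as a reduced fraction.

2119/5760

Favorable outcomes: !8 = 14833.
Total outcomes: 8! = 40320.
Probability = 14833/40320 = 2119/5760.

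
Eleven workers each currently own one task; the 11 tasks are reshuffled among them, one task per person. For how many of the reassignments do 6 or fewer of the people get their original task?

39913444

Sum C(11,i)·!(11-i) for i = 0..6:
  i=0: C(11,0)·!11 = 1·14684570 = 14684570
  i=1: C(11,1)·!10 = 11·1334961 = 14684571
  i=2: C(11,2)·!9 = 55·133496 = 7342280
  i=3: C(11,3)·!8 = 165·14833 = 2447445
  i=4: C(11,4)·!7 = 330·1854 = 611820
  i=5: C(11,5)·!6 = 462·265 = 122430
  i=6: C(11,6)·!5 = 462·44 = 20328
Total = 39913444.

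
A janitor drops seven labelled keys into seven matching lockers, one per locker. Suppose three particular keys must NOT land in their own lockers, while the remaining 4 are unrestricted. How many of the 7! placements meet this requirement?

Let A_j be the event that the j-th constrained one is fixed. By inclusion-exclusion over the 3 events:
Σ_{j=0}^{3} (-1)^j C(3,j)(7-j)!
= C(3,0)·7! - C(3,1)·6! + C(3,2)·5! - C(3,3)·4!
= 5040 - 2160 + 360 - 24
= 3216

3216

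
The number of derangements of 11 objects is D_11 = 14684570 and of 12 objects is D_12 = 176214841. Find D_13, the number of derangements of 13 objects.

2290792932

D_13 = (13-1)·(D_12 + D_11) = 12·(176214841 + 14684570) = 12·190899411 = 2290792932.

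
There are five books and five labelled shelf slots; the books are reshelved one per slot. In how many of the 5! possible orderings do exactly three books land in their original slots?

10

Pick the 3 fixed positions: C(5,3) = 10 ways.
The remaining 2 must be deranged: !2 = 1.
Total: 10 × 1 = 10.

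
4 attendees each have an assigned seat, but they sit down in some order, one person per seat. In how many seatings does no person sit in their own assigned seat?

9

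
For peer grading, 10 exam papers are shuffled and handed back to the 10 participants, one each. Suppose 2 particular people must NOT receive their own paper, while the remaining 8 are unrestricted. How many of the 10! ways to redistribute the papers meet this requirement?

2943360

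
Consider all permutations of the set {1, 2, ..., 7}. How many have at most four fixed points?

# with exactly i fixed is C(7,i)·!(7-i); sum over i=0..4:
  i=0: C(7,0)·!7 = 1·1854 = 1854
  i=1: C(7,1)·!6 = 7·265 = 1855
  i=2: C(7,2)·!5 = 21·44 = 924
  i=3: C(7,3)·!4 = 35·9 = 315
  i=4: C(7,4)·!3 = 35·2 = 70
Total = 5018.

5018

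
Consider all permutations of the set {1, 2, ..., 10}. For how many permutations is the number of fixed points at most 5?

3626624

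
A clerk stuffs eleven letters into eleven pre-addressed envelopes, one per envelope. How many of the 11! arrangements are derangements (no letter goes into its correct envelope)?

The subfactorial !11 = [11!/e] (nearest integer).
11! = 39916800, and 39916800/e ≈ 14684570.08, so !11 = 14684570.

14684570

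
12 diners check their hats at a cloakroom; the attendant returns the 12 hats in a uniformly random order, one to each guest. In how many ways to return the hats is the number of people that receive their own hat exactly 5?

1468368

Choose which 5 of the 12 are fixed: C(12,5) = 792.
The remaining 7 must be deranged: !7 = 1854.
Total: 792 × 1854 = 1468368.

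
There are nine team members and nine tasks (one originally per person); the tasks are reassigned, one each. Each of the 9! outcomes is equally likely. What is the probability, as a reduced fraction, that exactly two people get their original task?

Favorable outcomes: C(9,2)·!7 = 36·1854 = 66744.
Total outcomes: 9! = 362880.
Probability = 66744/362880 = 103/560.

103/560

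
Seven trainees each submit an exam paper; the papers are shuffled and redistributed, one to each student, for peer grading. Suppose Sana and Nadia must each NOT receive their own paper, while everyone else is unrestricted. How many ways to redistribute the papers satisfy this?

3720

Let A_j be the event that the j-th constrained one is fixed. By inclusion-exclusion over the 2 events:
Σ_{j=0}^{2} (-1)^j C(2,j)(7-j)!
= C(2,0)·7! - C(2,1)·6! + C(2,2)·5!
= 5040 - 1440 + 120
= 3720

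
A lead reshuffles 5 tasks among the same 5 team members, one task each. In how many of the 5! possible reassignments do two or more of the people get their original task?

Sum C(5,i)·!(5-i) for i = 2..5:
  i=2: C(5,2)·!3 = 10·2 = 20
  i=3: C(5,3)·!2 = 10·1 = 10
  i=4: C(5,4)·!1 = 5·0 = 0
  i=5: C(5,5)·!0 = 1·1 = 1
Total = 31.

31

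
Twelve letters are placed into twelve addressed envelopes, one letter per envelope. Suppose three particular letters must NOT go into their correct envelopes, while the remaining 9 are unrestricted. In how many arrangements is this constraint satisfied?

Let A_j be the event that the j-th constrained one is fixed. By inclusion-exclusion over the 3 events:
Σ_{j=0}^{3} (-1)^j C(3,j)(12-j)!
= C(3,0)·12! - C(3,1)·11! + C(3,2)·10! - C(3,3)·9!
= 479001600 - 119750400 + 10886400 - 362880
= 369774720

369774720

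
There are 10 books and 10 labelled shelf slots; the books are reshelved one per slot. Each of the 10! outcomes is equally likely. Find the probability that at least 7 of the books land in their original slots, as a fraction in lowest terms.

Favorable outcomes: Σ_{i≥7} C(10,i)·!(10-i) = 120·2 + 45·1 + 10·0 + 1·1 = 286.
Total outcomes: 10! = 3628800.
Probability = 286/3628800 = 143/1814400.

143/1814400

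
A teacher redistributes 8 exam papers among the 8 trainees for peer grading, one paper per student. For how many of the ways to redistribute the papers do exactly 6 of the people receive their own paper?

Pick the 6 fixed positions: C(8,6) = 28 ways.
The remaining 2 must be deranged: !2 = 1.
Total: 28 × 1 = 28.

28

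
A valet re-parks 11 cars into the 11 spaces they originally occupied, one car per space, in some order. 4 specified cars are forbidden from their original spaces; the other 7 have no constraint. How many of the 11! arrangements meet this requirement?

27422640

Inclusion-exclusion on the 4 forbidden self-matches:
Σ_{j=0}^{4} (-1)^j C(4,j)(11-j)!
= C(4,0)·11! - C(4,1)·10! + C(4,2)·9! - C(4,3)·8! + C(4,4)·7!
= 39916800 - 14515200 + 2177280 - 161280 + 5040
= 27422640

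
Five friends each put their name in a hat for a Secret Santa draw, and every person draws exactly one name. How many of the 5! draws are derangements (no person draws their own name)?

Recurrence: !5 = 4·(!4 + !3).
!5 = 4·(9 + 2) = 4·11 = 44

44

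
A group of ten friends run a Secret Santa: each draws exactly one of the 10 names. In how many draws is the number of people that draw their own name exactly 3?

222480

Choose which 3 of the 10 are fixed: C(10,3) = 120.
The other 7 form a derangement: !7 = 1854.
Total: 120 × 1854 = 222480.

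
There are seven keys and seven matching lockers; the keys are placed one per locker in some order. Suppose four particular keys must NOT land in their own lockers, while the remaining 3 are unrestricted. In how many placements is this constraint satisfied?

Inclusion-exclusion on the 4 forbidden self-matches:
Σ_{j=0}^{4} (-1)^j C(4,j)(7-j)!
= C(4,0)·7! - C(4,1)·6! + C(4,2)·5! - C(4,3)·4! + C(4,4)·3!
= 5040 - 2880 + 720 - 96 + 6
= 2790

2790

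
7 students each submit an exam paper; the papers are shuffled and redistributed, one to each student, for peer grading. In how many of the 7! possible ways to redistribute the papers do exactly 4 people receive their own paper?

70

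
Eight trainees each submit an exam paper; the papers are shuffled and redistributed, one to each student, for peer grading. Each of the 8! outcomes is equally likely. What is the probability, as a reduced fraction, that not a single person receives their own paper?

Favorable outcomes: !8 = 14833.
Total outcomes: 8! = 40320.
Probability = 14833/40320 = 2119/5760.

2119/5760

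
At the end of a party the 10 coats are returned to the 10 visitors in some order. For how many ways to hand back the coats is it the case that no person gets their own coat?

1334961

!10 is the nearest integer to 10!/e.
10! = 3628800, and 3628800/e ≈ 1334960.92, so !10 = 1334961.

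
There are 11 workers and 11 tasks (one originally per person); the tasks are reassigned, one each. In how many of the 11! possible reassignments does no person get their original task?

!11 is the nearest integer to 11!/e.
11! = 39916800, and 39916800/e ≈ 14684570.08, so !11 = 14684570.

14684570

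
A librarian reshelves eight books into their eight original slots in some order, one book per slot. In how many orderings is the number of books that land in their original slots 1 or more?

25487

Sum C(8,i)·!(8-i) for i = 1..8:
  i=1: C(8,1)·!7 = 8·1854 = 14832
  i=2: C(8,2)·!6 = 28·265 = 7420
  i=3: C(8,3)·!5 = 56·44 = 2464
  i=4: C(8,4)·!4 = 70·9 = 630
  i=5: C(8,5)·!3 = 56·2 = 112
  i=6: C(8,6)·!2 = 28·1 = 28
  i=7: C(8,7)·!1 = 8·0 = 0
  i=8: C(8,8)·!0 = 1·1 = 1
Total = 25487.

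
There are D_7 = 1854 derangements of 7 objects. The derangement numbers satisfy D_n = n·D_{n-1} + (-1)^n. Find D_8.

14833

D_8 = 8·1854 + 1 = 14833.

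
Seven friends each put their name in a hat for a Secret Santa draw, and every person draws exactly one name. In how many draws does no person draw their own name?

1854

The subfactorial !7 = [7!/e] (nearest integer).
7! = 5040, and 5040/e ≈ 1854.11, so !7 = 1854.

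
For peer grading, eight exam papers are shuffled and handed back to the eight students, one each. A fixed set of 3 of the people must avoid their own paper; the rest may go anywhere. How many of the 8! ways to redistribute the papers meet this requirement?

27240

Inclusion-exclusion on the 3 forbidden self-matches:
Σ_{j=0}^{3} (-1)^j C(3,j)(8-j)!
= C(3,0)·8! - C(3,1)·7! + C(3,2)·6! - C(3,3)·5!
= 40320 - 15120 + 2160 - 120
= 27240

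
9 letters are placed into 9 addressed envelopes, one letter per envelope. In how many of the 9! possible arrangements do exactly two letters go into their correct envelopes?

66744

Choose which 2 of the 9 are fixed: C(9,2) = 36.
The remaining 7 must be deranged: !7 = 1854.
Total: 36 × 1854 = 66744.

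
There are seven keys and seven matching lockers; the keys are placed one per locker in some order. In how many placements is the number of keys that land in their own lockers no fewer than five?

22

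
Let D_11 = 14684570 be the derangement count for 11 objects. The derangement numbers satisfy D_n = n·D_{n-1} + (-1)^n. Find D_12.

176214841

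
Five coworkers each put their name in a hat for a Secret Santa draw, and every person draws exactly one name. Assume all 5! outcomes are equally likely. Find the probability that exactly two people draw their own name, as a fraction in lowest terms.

1/6

Favorable outcomes: C(5,2)·!3 = 10·2 = 20.
Total outcomes: 5! = 120.
Probability = 20/120 = 1/6.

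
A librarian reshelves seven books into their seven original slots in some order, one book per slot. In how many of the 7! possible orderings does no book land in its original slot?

1854

The number of derangements of 7 is !7 = Σ_{k=0}^{7} (-1)^k·7!/k!
= 7! - 7!/1! + 7!/2! - 7!/3! + 7!/4! - 7!/5! + 7!/6! - 7!/7!
= 5040 - 5040 + 2520 - 840 + 210 - 42 + 7 - 1
= 1854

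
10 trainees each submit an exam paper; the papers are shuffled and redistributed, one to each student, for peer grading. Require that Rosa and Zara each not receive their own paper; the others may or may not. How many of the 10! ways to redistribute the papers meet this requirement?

2943360

Let A_j be the event that the j-th constrained one is fixed. By inclusion-exclusion over the 2 events:
Σ_{j=0}^{2} (-1)^j C(2,j)(10-j)!
= C(2,0)·10! - C(2,1)·9! + C(2,2)·8!
= 3628800 - 725760 + 40320
= 2943360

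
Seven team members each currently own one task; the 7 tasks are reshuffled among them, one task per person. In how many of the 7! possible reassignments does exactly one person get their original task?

1855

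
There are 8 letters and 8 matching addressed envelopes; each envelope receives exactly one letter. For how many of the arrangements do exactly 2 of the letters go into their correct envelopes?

7420

Pick the 2 fixed positions: C(8,2) = 28 ways.
The other 6 form a derangement: !6 = 265.
Total: 28 × 265 = 7420.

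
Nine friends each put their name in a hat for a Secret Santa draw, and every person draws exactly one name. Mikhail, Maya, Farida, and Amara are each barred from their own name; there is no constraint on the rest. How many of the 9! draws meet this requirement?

229080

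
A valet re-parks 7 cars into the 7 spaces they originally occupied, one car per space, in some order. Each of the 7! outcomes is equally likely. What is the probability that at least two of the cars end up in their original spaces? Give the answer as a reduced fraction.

1331/5040

Favorable outcomes: Σ_{i≥2} C(7,i)·!(7-i) = 21·44 + 35·9 + 35·2 + 21·1 + 7·0 + 1·1 = 1331.
Total outcomes: 7! = 5040.
Probability = 1331/5040 = 1331/5040.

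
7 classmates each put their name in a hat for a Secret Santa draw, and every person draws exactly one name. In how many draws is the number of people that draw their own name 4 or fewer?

# with exactly i fixed is C(7,i)·!(7-i); sum over i=0..4:
  i=0: C(7,0)·!7 = 1·1854 = 1854
  i=1: C(7,1)·!6 = 7·265 = 1855
  i=2: C(7,2)·!5 = 21·44 = 924
  i=3: C(7,3)·!4 = 35·9 = 315
  i=4: C(7,4)·!3 = 35·2 = 70
Total = 5018.

5018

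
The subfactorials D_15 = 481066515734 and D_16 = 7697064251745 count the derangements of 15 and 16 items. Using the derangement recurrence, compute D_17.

130850092279664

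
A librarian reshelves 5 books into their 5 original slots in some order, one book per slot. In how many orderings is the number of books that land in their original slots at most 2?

109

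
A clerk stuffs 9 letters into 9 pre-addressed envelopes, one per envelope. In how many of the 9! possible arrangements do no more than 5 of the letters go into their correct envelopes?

362675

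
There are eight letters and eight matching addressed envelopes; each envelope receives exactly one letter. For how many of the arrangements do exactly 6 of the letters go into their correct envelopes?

28

Pick the 6 fixed positions: C(8,6) = 28 ways.
The remaining 2 must be deranged: !2 = 1.
Total: 28 × 1 = 28.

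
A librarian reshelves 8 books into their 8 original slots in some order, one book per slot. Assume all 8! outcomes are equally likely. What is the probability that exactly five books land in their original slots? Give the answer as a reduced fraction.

1/360

Favorable outcomes: C(8,5)·!3 = 56·2 = 112.
Total outcomes: 8! = 40320.
Probability = 112/40320 = 1/360.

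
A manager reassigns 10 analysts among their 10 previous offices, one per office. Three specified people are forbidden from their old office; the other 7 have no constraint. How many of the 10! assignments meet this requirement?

2656080

Let A_j be the event that the j-th constrained one is fixed. By inclusion-exclusion over the 3 events:
Σ_{j=0}^{3} (-1)^j C(3,j)(10-j)!
= C(3,0)·10! - C(3,1)·9! + C(3,2)·8! - C(3,3)·7!
= 3628800 - 1088640 + 120960 - 5040
= 2656080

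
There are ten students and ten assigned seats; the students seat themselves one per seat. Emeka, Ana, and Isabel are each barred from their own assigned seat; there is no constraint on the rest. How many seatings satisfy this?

2656080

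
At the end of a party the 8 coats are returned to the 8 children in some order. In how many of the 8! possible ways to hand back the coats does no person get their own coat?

14833

The number of derangements of 8 is !8 = Σ_{k=0}^{8} (-1)^k·8!/k!
= 8! - 8!/1! + 8!/2! - 8!/3! + 8!/4! - 8!/5! + 8!/6! - 8!/7! + 8!/8!
= 40320 - 40320 + 20160 - 6720 + 1680 - 336 + 56 - 8 + 1
= 14833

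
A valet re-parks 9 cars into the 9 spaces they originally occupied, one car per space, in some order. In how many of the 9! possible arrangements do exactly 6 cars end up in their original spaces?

168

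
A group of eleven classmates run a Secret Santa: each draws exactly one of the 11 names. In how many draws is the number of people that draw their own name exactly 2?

Choose which 2 of the 11 are fixed: C(11,2) = 55.
The other 9 form a derangement: !9 = 133496.
Total: 55 × 133496 = 7342280.

7342280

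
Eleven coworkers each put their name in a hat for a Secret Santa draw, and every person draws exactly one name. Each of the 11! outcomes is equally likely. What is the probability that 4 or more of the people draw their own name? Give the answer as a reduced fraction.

378967/19958400

Favorable outcomes: Σ_{i≥4} C(11,i)·!(11-i) = 330·1854 + 462·265 + 462·44 + 330·9 + 165·2 + 55·1 + 11·0 + 1·1 = 757934.
Total outcomes: 11! = 39916800.
Probability = 757934/39916800 = 378967/19958400.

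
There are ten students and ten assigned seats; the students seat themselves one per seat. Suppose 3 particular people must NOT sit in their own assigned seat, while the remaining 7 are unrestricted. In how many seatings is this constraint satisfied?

2656080

Inclusion-exclusion on the 3 forbidden self-matches:
Σ_{j=0}^{3} (-1)^j C(3,j)(10-j)!
= C(3,0)·10! - C(3,1)·9! + C(3,2)·8! - C(3,3)·7!
= 3628800 - 1088640 + 120960 - 5040
= 2656080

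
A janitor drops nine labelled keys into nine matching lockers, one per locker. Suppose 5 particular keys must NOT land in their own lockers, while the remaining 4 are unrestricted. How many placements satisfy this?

205056

Inclusion-exclusion on the 5 forbidden self-matches:
Σ_{j=0}^{5} (-1)^j C(5,j)(9-j)!
= C(5,0)·9! - C(5,1)·8! + C(5,2)·7! - C(5,3)·6! + C(5,4)·5! - C(5,5)·4!
= 362880 - 201600 + 50400 - 7200 + 600 - 24
= 205056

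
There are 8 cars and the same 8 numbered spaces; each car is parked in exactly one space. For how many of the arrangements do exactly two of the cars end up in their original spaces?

7420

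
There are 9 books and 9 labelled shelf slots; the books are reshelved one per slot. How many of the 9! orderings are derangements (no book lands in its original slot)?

!9 is the nearest integer to 9!/e.
9! = 362880, and 362880/e ≈ 133496.09, so !9 = 133496.

133496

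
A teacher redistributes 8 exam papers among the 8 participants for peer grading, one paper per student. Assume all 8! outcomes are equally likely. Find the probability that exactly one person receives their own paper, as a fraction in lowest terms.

103/280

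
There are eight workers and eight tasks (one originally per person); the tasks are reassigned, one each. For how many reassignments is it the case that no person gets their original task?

14833

Recurrence: !8 = 7·(!7 + !6).
!8 = 7·(1854 + 265) = 7·2119 = 14833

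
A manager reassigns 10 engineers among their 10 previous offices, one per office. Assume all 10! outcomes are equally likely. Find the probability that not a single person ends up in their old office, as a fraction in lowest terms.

Favorable outcomes: !10 = 1334961.
Total outcomes: 10! = 3628800.
Probability = 1334961/3628800 = 16481/44800.

16481/44800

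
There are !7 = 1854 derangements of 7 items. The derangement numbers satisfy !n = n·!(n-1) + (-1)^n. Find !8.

!8 = 8·1854 + 1 = 14833.

14833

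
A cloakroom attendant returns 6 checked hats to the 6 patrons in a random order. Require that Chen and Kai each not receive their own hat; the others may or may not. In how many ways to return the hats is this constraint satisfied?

Inclusion-exclusion on the 2 forbidden self-matches:
Σ_{j=0}^{2} (-1)^j C(2,j)(6-j)!
= C(2,0)·6! - C(2,1)·5! + C(2,2)·4!
= 720 - 240 + 24
= 504

504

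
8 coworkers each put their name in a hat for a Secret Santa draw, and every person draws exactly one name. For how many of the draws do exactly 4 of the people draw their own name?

630

Pick the 4 fixed positions: C(8,4) = 70 ways.
The remaining 4 must be deranged: !4 = 9.
Total: 70 × 9 = 630.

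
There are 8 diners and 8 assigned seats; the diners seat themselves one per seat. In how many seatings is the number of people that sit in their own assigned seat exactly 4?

Choose which 4 of the 8 are fixed: C(8,4) = 70.
The other 4 form a derangement: !4 = 9.
Total: 70 × 9 = 630.

630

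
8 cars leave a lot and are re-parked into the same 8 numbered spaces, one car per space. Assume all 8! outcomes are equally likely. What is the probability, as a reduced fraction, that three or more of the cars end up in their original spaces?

647/8064

Favorable outcomes: Σ_{i≥3} C(8,i)·!(8-i) = 56·44 + 70·9 + 56·2 + 28·1 + 8·0 + 1·1 = 3235.
Total outcomes: 8! = 40320.
Probability = 3235/40320 = 647/8064.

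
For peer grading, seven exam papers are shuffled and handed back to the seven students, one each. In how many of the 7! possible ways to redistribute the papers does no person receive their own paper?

1854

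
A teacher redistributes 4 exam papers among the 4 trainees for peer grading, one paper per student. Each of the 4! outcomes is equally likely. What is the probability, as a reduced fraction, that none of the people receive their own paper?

3/8

Favorable outcomes: !4 = 9.
Total outcomes: 4! = 24.
Probability = 9/24 = 3/8.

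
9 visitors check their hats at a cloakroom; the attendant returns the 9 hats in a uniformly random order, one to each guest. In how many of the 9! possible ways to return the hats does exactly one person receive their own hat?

133497

Pick the single fixed position: C(9,1) = 9 ways.
The other 8 form a derangement: !8 = 14833.
Total: 9 × 14833 = 133497.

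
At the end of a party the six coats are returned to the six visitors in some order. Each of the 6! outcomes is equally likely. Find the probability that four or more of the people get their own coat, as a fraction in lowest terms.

1/45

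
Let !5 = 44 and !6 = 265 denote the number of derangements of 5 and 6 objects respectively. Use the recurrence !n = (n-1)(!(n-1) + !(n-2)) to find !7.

!7 = (7-1)·(!6 + !5) = 6·(265 + 44) = 6·309 = 1854.

1854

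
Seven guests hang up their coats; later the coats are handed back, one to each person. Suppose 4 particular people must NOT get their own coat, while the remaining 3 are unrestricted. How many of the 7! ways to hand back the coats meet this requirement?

2790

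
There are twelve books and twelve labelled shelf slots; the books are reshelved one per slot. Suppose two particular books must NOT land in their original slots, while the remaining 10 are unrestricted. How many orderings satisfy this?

Inclusion-exclusion on the 2 forbidden self-matches:
Σ_{j=0}^{2} (-1)^j C(2,j)(12-j)!
= C(2,0)·12! - C(2,1)·11! + C(2,2)·10!
= 479001600 - 79833600 + 3628800
= 402796800

402796800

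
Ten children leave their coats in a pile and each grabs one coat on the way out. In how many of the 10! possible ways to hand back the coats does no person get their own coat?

1334961

Use !n = (n-1)(!(n-1) + !(n-2)).
!10 = 9·(133496 + 14833) = 9·148329 = 1334961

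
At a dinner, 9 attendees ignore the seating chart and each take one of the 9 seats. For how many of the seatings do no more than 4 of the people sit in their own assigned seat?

Sum C(9,i)·!(9-i) for i = 0..4:
  i=0: C(9,0)·!9 = 1·133496 = 133496
  i=1: C(9,1)·!8 = 9·14833 = 133497
  i=2: C(9,2)·!7 = 36·1854 = 66744
  i=3: C(9,3)·!6 = 84·265 = 22260
  i=4: C(9,4)·!5 = 126·44 = 5544
Total = 361541.

361541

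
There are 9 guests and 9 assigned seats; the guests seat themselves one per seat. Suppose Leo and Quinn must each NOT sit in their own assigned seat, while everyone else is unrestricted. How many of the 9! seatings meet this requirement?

Let A_j be the event that the j-th constrained one is fixed. By inclusion-exclusion over the 2 events:
Σ_{j=0}^{2} (-1)^j C(2,j)(9-j)!
= C(2,0)·9! - C(2,1)·8! + C(2,2)·7!
= 362880 - 80640 + 5040
= 287280

287280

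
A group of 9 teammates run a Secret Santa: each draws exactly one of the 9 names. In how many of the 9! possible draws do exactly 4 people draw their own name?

5544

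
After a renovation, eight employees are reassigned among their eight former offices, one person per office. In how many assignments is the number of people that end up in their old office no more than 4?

40179

Sum C(8,i)·!(8-i) for i = 0..4:
  i=0: C(8,0)·!8 = 1·14833 = 14833
  i=1: C(8,1)·!7 = 8·1854 = 14832
  i=2: C(8,2)·!6 = 28·265 = 7420
  i=3: C(8,3)·!5 = 56·44 = 2464
  i=4: C(8,4)·!4 = 70·9 = 630
Total = 40179.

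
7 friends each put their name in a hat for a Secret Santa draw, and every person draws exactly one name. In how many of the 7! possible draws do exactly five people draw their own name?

21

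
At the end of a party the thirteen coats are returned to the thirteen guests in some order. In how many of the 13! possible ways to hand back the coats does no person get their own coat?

2290792932

Recurrence: !13 = 13·!12 + (-1)^13.
!13 = 13·176214841 - 1 = 2290792932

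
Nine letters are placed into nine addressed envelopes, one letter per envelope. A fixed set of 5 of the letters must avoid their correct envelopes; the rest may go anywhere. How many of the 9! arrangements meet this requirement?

205056

Let A_j be the event that the j-th constrained one is fixed. By inclusion-exclusion over the 5 events:
Σ_{j=0}^{5} (-1)^j C(5,j)(9-j)!
= C(5,0)·9! - C(5,1)·8! + C(5,2)·7! - C(5,3)·6! + C(5,4)·5! - C(5,5)·4!
= 362880 - 201600 + 50400 - 7200 + 600 - 24
= 205056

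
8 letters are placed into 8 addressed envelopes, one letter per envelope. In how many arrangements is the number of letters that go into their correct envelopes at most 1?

29665

Sum C(8,i)·!(8-i) for i = 0..1:
  i=0: C(8,0)·!8 = 1·14833 = 14833
  i=1: C(8,1)·!7 = 8·1854 = 14832
Total = 29665.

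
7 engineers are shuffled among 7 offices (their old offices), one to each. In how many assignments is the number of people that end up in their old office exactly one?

Pick the single fixed position: C(7,1) = 7 ways.
The remaining 6 must be deranged: !6 = 265.
Total: 7 × 265 = 1855.

1855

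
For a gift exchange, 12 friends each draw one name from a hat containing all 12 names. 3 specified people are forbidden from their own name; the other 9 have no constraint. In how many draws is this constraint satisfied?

369774720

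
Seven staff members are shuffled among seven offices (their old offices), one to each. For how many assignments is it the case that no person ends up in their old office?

1854

Recurrence: !7 = 6·(!6 + !5).
!7 = 6·(265 + 44) = 6·309 = 1854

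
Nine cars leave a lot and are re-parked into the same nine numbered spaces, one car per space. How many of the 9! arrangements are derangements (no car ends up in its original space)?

133496

Use !n = n·!(n-1) + (-1)^n.
!9 = 9·14833 - 1 = 133496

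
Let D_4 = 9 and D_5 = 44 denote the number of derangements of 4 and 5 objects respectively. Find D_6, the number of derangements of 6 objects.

D_6 = (6-1)·(D_5 + D_4) = 5·(44 + 9) = 5·53 = 265.

265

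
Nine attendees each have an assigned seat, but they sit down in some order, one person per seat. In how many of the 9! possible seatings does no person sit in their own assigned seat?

Use !n = n·!(n-1) + (-1)^n.
!9 = 9·14833 - 1 = 133496

133496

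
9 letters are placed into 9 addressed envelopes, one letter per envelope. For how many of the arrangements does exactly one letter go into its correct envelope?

133497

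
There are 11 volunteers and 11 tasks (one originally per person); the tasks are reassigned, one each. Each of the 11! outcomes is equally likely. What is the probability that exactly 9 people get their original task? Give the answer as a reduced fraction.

Favorable outcomes: C(11,9)·!2 = 55·1 = 55.
Total outcomes: 11! = 39916800.
Probability = 55/39916800 = 1/725760.

1/725760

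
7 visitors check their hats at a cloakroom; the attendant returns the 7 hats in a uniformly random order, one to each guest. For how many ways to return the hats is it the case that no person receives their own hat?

By inclusion-exclusion, !7 = Σ (-1)^k · 7!/k! for k=0..7
= 7! - 7!/1! + 7!/2! - 7!/3! + 7!/4! - 7!/5! + 7!/6! - 7!/7!
= 5040 - 5040 + 2520 - 840 + 210 - 42 + 7 - 1
= 1854

1854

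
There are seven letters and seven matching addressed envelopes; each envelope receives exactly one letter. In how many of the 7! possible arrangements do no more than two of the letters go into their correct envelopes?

4633

Sum C(7,i)·!(7-i) for i = 0..2:
  i=0: C(7,0)·!7 = 1·1854 = 1854
  i=1: C(7,1)·!6 = 7·265 = 1855
  i=2: C(7,2)·!5 = 21·44 = 924
Total = 4633.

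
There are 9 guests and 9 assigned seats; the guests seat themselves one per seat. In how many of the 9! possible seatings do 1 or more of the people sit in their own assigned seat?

229384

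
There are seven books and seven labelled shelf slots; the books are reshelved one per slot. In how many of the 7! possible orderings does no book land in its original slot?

1854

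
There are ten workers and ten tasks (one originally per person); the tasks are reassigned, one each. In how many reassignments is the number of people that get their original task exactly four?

55650

Pick the 4 fixed positions: C(10,4) = 210 ways.
The other 6 form a derangement: !6 = 265.
Total: 210 × 265 = 55650.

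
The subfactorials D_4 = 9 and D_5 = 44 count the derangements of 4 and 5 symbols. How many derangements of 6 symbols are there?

265

D_6 = (6-1)·(D_5 + D_4) = 5·(44 + 9) = 5·53 = 265.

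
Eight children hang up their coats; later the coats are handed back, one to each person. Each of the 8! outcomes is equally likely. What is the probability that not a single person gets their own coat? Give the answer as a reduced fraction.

2119/5760

Favorable outcomes: !8 = 14833.
Total outcomes: 8! = 40320.
Probability = 14833/40320 = 2119/5760.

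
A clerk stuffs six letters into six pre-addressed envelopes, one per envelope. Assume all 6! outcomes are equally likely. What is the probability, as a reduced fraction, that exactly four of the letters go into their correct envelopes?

Favorable outcomes: C(6,4)·!2 = 15·1 = 15.
Total outcomes: 6! = 720.
Probability = 15/720 = 1/48.

1/48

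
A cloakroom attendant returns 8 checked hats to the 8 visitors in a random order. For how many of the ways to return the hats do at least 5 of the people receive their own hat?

# with exactly i fixed is C(8,i)·!(8-i); sum over i=5..8:
  i=5: C(8,5)·!3 = 56·2 = 112
  i=6: C(8,6)·!2 = 28·1 = 28
  i=7: C(8,7)·!1 = 8·0 = 0
  i=8: C(8,8)·!0 = 1·1 = 1
Total = 141.

141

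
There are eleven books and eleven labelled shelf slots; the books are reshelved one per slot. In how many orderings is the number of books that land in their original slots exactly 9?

55

Pick the 9 fixed positions: C(11,9) = 55 ways.
The remaining 2 must be deranged: !2 = 1.
Total: 55 × 1 = 55.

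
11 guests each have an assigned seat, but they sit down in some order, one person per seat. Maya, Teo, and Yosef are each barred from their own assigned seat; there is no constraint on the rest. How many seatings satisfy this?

30078720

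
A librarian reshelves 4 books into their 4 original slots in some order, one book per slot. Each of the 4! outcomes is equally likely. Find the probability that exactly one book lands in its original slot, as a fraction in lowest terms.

1/3

Favorable outcomes: C(4,1)·!3 = 4·2 = 8.
Total outcomes: 4! = 24.
Probability = 8/24 = 1/3.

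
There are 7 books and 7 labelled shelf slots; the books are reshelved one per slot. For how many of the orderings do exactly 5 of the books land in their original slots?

21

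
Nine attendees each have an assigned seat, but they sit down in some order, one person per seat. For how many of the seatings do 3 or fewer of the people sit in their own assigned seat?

355997

# with exactly i fixed is C(9,i)·!(9-i); sum over i=0..3:
  i=0: C(9,0)·!9 = 1·133496 = 133496
  i=1: C(9,1)·!8 = 9·14833 = 133497
  i=2: C(9,2)·!7 = 36·1854 = 66744
  i=3: C(9,3)·!6 = 84·265 = 22260
Total = 355997.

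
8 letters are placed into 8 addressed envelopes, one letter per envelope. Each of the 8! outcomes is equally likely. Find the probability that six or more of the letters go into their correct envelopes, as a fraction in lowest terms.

Favorable outcomes: Σ_{i≥6} C(8,i)·!(8-i) = 28·1 + 8·0 + 1·1 = 29.
Total outcomes: 8! = 40320.
Probability = 29/40320 = 29/40320.

29/40320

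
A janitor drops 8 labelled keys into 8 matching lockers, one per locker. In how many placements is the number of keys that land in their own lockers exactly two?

7420

Pick the 2 fixed positions: C(8,2) = 28 ways.
The remaining 6 must be deranged: !6 = 265.
Total: 28 × 265 = 7420.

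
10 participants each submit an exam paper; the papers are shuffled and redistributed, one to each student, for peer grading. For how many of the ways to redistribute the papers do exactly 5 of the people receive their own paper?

Pick the 5 fixed positions: C(10,5) = 252 ways.
The remaining 5 must be deranged: !5 = 44.
Total: 252 × 44 = 11088.

11088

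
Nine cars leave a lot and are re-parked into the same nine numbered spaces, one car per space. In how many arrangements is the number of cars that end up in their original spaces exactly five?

1134

Pick the 5 fixed positions: C(9,5) = 126 ways.
The remaining 4 must be deranged: !4 = 9.
Total: 126 × 9 = 1134.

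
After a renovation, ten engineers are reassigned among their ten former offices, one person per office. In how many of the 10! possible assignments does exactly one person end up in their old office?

Pick the single fixed position: C(10,1) = 10 ways.
The other 9 form a derangement: !9 = 133496.
Total: 10 × 133496 = 1334960.

1334960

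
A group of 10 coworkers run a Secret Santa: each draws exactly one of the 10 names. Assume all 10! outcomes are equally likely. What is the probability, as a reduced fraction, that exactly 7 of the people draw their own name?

1/15120

Favorable outcomes: C(10,7)·!3 = 120·2 = 240.
Total outcomes: 10! = 3628800.
Probability = 240/3628800 = 1/15120.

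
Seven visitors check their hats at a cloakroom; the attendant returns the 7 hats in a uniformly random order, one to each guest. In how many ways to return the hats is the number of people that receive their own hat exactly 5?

21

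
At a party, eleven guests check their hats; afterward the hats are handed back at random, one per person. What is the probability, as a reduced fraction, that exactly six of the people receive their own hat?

Favorable outcomes: C(11,6)·!5 = 462·44 = 20328.
Total outcomes: 11! = 39916800.
Probability = 20328/39916800 = 11/21600.

11/21600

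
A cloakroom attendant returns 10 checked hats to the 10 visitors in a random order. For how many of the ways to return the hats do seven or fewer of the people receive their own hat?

# with exactly i fixed is C(10,i)·!(10-i); sum over i=0..7:
  i=0: C(10,0)·!10 = 1·1334961 = 1334961
  i=1: C(10,1)·!9 = 10·133496 = 1334960
  i=2: C(10,2)·!8 = 45·14833 = 667485
  i=3: C(10,3)·!7 = 120·1854 = 222480
  i=4: C(10,4)·!6 = 210·265 = 55650
  i=5: C(10,5)·!5 = 252·44 = 11088
  i=6: C(10,6)·!4 = 210·9 = 1890
  i=7: C(10,7)·!3 = 120·2 = 240
Total = 3628754.

3628754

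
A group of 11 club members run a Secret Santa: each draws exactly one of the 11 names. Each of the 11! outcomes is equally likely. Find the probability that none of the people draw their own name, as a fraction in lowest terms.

Favorable outcomes: !11 = 14684570.
Total outcomes: 11! = 39916800.
Probability = 14684570/39916800 = 1468457/3991680.

1468457/3991680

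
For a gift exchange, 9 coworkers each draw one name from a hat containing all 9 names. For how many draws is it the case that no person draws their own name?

!9 = 9! · Σ_{k=0}^{9} (-1)^k/k!
= 9! - 9!/1! + 9!/2! - 9!/3! + 9!/4! - 9!/5! + 9!/6! - 9!/7! + 9!/8! - 9!/9!
= 362880 - 362880 + 181440 - 60480 + 15120 - 3024 + 504 - 72 + 9 - 1
= 133496

133496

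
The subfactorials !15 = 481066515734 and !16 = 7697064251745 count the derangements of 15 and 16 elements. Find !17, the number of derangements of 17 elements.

130850092279664

!17 = (17-1)·(!16 + !15) = 16·(7697064251745 + 481066515734) = 16·8178130767479 = 130850092279664.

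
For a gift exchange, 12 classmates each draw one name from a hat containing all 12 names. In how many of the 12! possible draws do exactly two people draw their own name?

Choose which 2 of the 12 are fixed: C(12,2) = 66.
The other 10 form a derangement: !10 = 1334961.
Total: 66 × 1334961 = 88107426.

88107426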